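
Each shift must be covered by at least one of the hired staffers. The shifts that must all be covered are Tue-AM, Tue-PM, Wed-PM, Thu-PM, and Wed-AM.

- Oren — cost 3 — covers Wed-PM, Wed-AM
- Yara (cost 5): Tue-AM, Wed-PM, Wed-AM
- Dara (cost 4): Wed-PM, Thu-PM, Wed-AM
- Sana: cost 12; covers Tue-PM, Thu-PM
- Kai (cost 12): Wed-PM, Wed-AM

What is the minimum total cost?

The greedy cost-per-new-shift heuristic would pick Dara, Yara, and Sana for 21, but a cheaper cover exists.
Choose Yara and Sana: together they cover Tue-AM, Tue-PM, Wed-PM, Thu-PM, Wed-AM — every shift.
Total cost: 5 + 12 = 17.
No cover costs less than 17.

17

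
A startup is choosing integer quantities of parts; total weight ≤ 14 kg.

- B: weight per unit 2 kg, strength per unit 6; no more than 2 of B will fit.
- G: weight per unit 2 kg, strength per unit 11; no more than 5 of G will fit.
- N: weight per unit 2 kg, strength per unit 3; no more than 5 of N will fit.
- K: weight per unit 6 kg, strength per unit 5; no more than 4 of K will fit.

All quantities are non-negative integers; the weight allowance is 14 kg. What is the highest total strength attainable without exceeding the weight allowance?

G has the best ratio (11/2); taking only G gives at most 5×11 = 55 (stopped by the supply cap of 5).
Mixing does better — 2×B and 5×G: weight 14 ≤ 14, strength 2·6 + 5·11 = 67.

67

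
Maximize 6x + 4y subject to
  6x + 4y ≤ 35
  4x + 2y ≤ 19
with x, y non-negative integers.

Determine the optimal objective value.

(x,y)=(1,7): 6·1+4·7=34≤35, 4·1+2·7=18≤19, objective 34.
(x,y)=(0,8): 6·0+4·8=32≤35, 4·0+2·8=16≤19, objective 32.
Maximum is 34 at (x,y)=(1,7).

34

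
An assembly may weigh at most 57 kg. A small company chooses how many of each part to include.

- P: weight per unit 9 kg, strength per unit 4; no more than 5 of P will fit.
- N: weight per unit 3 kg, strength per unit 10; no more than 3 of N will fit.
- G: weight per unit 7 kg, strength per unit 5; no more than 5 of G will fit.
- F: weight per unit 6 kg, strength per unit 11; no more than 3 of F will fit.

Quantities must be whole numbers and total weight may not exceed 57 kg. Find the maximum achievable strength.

N has the best ratio (10/3); taking only N gives at most 3×10 = 30 (stopped by the supply cap of 3).
Mixing does better — 3×N, 4×G, and 3×F: weight 55 ≤ 57, strength 3·10 + 4·5 + 3·11 = 83.

83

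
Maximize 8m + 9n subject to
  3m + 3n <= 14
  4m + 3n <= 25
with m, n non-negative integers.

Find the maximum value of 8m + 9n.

36

(m,n)=(0,4): 3·0+3·4=12≤14, 4·0+3·4=12≤25, objective 36.
(m,n)=(1,3): 3·1+3·3=12≤14, 4·1+3·3=13≤25, objective 35.
(m,n)=(0,3): 3·0+3·3=9≤14, 4·0+3·3=9≤25, objective 27.
No feasible integer point exceeds 36.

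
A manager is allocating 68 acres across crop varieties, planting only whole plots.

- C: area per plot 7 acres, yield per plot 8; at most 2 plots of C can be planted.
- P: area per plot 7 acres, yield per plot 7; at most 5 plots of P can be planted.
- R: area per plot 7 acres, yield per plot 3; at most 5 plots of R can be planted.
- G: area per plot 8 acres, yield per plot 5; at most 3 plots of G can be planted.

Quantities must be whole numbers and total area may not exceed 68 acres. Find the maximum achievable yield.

61

2×C, 4×P, and 3×G: area 66 ≤ 68, yield 2·8 + 4·7 + 3·5 = 59.
2×C, 5×P, and 2×G: area 65 ≤ 68, yield 2·8 + 5·7 + 2·5 = 61.
Best is 61.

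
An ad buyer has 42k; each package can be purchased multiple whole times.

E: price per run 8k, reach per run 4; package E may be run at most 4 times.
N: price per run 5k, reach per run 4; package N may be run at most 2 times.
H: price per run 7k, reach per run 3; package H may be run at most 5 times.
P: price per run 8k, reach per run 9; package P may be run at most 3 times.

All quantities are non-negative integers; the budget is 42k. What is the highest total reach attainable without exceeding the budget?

39

This is a bounded integer knapsack.
P has the best ratio (9/8); taking only P gives at most 3×9 = 27 (stopped by the supply cap of 3).
Mixing does better — 1×E, 2×N, and 3×P: price 42 ≤ 42, reach 1·4 + 2·4 + 3·9 = 39.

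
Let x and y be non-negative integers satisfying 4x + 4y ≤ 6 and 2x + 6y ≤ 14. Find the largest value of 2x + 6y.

6

The continuous relaxation peaks at (0, 1.5) with value 9.00; rounding to a feasible lattice point costs some objective.
(x,y)=(0,1): 4·0+4·1=4≤6, 2·0+6·1=6≤14, objective 6.
(x,y)=(1,0): 4·1+4·0=4≤6, 2·1+6·0=2≤14, objective 2.
(x,y)=(0,0): 4·0+4·0=0≤6, 2·0+6·0=0≤14, objective 0.
The best lattice point is (0,1), giving 6.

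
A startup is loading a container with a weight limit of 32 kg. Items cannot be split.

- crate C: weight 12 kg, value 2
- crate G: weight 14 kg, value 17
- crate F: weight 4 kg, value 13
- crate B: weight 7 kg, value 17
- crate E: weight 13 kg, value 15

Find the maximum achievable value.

47

Take crate G, crate F, and crate B: weight 14 + 4 + 7 = 25 ≤ 32, value 17 + 13 + 17 = 47.
No other feasible combination does better.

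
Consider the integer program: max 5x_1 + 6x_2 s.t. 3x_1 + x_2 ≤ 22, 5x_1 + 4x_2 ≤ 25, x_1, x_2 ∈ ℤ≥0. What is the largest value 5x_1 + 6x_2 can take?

36

(x_1,x_2)=(0,6): 3·0+1·6=6≤22, 5·0+4·6=24≤25, objective 36.
(x_1,x_2)=(1,5): 3·1+1·5=8≤22, 5·1+4·5=25≤25, objective 35.
(x_1,x_2)=(0,5): 3·0+1·5=5≤22, 5·0+4·5=20≤25, objective 30.
The best lattice point is (0,6), giving 36.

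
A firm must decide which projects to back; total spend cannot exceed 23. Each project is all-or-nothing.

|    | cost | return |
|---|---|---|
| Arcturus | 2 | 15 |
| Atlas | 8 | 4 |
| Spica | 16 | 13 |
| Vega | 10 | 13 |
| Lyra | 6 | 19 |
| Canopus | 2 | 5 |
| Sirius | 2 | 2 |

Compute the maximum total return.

Take Arcturus, Vega, Lyra, Canopus, and Sirius: cost 2 + 10 + 6 + 2 + 2 = 22 ≤ 23, return 15 + 13 + 19 + 5 + 2 = 54.
No other feasible combination does better.

54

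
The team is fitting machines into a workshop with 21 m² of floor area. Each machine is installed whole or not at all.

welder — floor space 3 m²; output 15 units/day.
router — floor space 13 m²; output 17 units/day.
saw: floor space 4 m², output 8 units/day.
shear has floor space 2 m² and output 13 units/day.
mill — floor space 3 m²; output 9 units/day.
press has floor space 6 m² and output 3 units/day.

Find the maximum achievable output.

This is an integer program with binary decision variables.
welder + router + shear + mill: floor space 3 + 13 + 2 + 3 = 21 ≤ 21, output 15 + 17 + 13 + 9 = 54.
welder + saw + shear + mill + press: floor space 3 + 4 + 2 + 3 + 6 = 18 ≤ 21, output 15 + 8 + 13 + 9 + 3 = 48.
Best is welder, router, shear, and mill with total output 54.

54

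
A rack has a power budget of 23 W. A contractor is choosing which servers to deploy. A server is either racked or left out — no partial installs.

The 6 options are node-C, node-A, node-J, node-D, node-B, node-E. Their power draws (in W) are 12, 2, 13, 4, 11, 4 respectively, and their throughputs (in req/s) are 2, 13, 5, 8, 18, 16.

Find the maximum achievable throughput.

55

This is an integer program with binary decision variables.
Allowing fractional choices, the relaxed optimum would be about 55.8, but servers are indivisible.
node-A + node-B + node-E: power draw 2 + 11 + 4 = 17 ≤ 23, throughput 13 + 18 + 16 = 47.
node-D + node-B + node-E: power draw 4 + 11 + 4 = 19 ≤ 23, throughput 8 + 18 + 16 = 42.
node-A + node-D + node-B + node-E: power draw 2 + 4 + 11 + 4 = 21 ≤ 23, throughput 13 + 8 + 18 + 16 = 55.
Best is node-A, node-D, node-B, and node-E with total throughput 55.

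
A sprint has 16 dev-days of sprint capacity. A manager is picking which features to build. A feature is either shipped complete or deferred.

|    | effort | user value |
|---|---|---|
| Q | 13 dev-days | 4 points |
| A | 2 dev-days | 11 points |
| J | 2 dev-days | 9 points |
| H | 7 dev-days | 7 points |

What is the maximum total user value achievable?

27

Treat it as a binary knapsack problem.
Take A, J, and H: effort 2 + 2 + 7 = 11 ≤ 16, user value 11 + 9 + 7 = 27.
No other feasible combination does better.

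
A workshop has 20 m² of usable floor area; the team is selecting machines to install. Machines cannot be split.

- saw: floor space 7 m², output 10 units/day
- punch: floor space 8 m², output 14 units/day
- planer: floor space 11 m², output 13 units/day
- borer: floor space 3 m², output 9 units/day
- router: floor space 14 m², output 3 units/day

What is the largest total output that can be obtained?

punch + planer: floor space 8 + 11 = 19 ≤ 20, output 14 + 13 = 27.
saw + punch + borer: floor space 7 + 8 + 3 = 18 ≤ 20, output 10 + 14 + 9 = 33.
Best is saw, punch, and borer with total output 33.

33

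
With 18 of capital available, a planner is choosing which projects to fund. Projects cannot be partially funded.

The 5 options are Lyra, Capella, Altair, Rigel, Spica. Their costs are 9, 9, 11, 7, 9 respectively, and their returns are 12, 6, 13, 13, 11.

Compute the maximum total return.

26

Allowing fractional choices, the relaxed optimum would be about 27.4, but projects are indivisible.
Lyra + Rigel: cost 9 + 7 = 16 ≤ 18, return 12 + 13 = 25.
Altair + Rigel: cost 11 + 7 = 18 ≤ 18, return 13 + 13 = 26.
Best is Altair and Rigel with total return 26.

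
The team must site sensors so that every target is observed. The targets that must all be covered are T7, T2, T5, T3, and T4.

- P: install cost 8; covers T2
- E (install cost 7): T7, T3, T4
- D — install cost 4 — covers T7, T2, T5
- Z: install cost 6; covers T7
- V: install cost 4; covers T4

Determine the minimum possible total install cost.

11

Choose E and D: together they cover T7, T2, T5, T3, T4 — every target.
Total install cost: 7 + 4 = 11.
No cover costs less than 11.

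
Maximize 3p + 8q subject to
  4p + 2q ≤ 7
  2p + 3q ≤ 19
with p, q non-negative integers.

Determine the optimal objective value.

24

The continuous relaxation peaks at (0, 3.5) with value 28.00; rounding to a feasible lattice point costs some objective.
(p,q)=(0,3): 4·0+2·3=6≤7, 2·0+3·3=9≤19, objective 24.
(p,q)=(0,2): 4·0+2·2=4≤7, 2·0+3·2=6≤19, objective 16.
Maximum is 24 at (p,q)=(0,3).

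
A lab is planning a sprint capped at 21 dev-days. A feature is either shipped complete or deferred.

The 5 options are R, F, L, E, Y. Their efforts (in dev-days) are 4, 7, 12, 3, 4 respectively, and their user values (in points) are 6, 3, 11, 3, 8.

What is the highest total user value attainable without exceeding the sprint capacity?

25

This is an integer program with binary decision variables.
L + E + Y: effort 12 + 3 + 4 = 19 ≤ 21, user value 11 + 3 + 8 = 22.
R + L + Y: effort 4 + 12 + 4 = 20 ≤ 21, user value 6 + 11 + 8 = 25.
R + F + E + Y: effort 4 + 7 + 3 + 4 = 18 ≤ 21, user value 6 + 3 + 3 + 8 = 20.
Best is R, L, and Y with total user value 25.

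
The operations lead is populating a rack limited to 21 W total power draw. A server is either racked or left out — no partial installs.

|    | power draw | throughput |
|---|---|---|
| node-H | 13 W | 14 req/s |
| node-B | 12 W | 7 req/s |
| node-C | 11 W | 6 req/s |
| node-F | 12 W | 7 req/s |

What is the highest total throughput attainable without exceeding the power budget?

14

This is a 0-1 knapsack instance.
Allowing fractional choices, the relaxed optimum would be about 18.7, but servers are indivisible.
node-B: power draw 12 ≤ 21, throughput 7.
node-F: power draw 12 ≤ 21, throughput 7.
node-H: power draw 13 ≤ 21, throughput 14.
Best is node-H with total throughput 14.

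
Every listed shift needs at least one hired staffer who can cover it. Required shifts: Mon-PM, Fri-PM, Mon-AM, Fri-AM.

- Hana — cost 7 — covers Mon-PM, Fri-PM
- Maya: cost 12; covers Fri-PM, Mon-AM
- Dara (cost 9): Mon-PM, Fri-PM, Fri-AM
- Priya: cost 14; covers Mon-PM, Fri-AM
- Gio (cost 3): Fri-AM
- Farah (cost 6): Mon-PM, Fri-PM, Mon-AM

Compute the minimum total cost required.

Choose Gio and Farah: together they cover Mon-PM, Fri-PM, Mon-AM, Fri-AM — every shift.
Total cost: 3 + 6 = 9.
No cover costs less than 9.

9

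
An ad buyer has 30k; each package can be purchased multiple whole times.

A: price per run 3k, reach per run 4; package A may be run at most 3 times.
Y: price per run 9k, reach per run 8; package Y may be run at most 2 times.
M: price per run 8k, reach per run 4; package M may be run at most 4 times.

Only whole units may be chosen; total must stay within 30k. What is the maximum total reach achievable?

28

1×A, 2×Y, and 1×M: price 29 ≤ 30, reach 1·4 + 2·8 + 1·4 = 24.
3×A and 2×Y: price 27 ≤ 30, reach 3·4 + 2·8 = 28.
Best is 28.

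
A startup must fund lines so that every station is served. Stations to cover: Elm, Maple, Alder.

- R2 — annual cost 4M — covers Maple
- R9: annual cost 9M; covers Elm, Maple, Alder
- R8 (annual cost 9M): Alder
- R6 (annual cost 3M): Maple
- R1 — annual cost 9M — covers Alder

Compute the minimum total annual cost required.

R9 alone covers Elm, Maple, Alder — every station.
Total annual cost: 9.
No cover costs less than 9.

9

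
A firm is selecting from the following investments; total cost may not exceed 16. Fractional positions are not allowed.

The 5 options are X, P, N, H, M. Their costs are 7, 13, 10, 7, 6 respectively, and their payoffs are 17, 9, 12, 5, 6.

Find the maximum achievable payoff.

23

X + M: cost 7 + 6 = 13 ≤ 16, payoff 17 + 6 = 23.
X + H: cost 7 + 7 = 14 ≤ 16, payoff 17 + 5 = 22.
Best is X and M with total payoff 23.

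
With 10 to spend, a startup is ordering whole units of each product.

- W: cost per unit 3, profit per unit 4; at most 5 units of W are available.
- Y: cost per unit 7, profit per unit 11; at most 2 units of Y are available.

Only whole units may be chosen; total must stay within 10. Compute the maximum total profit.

Y has the best ratio (11/7); taking only Y gives at most 1×11 = 11 (stopped by the cost limit).
Mixing does better — 1×W and 1×Y: cost 10 ≤ 10, profit 1·4 + 1·11 = 15.

15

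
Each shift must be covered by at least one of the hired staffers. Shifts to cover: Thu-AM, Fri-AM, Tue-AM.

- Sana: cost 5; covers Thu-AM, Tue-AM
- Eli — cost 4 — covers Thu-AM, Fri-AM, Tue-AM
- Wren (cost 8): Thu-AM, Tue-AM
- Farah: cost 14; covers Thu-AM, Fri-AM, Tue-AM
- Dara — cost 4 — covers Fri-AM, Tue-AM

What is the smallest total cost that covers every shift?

Eli alone covers Thu-AM, Fri-AM, Tue-AM — every shift.
Total cost: 4.
No cover costs less than 4.

4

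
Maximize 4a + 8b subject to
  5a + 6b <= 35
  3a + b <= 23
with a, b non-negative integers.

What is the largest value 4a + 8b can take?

44

(a,b)=(1,5) is feasible, giving 44.
(a,b)=(2,4) is feasible, giving 40.
(a,b)=(0,5) is feasible, giving 40.
(a,b)=(1,4) is feasible, giving 36.
The best lattice point is (1,5), giving 44.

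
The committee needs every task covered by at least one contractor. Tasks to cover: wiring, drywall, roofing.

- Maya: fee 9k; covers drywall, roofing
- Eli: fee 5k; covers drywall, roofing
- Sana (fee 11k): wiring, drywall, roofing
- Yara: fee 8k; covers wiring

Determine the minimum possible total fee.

11

Sana alone covers wiring, drywall, roofing — every task.
Total fee: 11.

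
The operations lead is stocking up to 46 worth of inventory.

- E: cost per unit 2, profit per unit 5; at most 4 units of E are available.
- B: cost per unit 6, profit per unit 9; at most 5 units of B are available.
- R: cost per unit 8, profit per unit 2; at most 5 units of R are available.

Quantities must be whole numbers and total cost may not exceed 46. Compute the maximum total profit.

67

This is a bounded integer knapsack.
4×E, 5×B, and 1×R: cost 46 ≤ 46, profit 4·5 + 5·9 + 1·2 = 67.
4×E and 5×B: cost 38 ≤ 46, profit 4·5 + 5·9 = 65.
Best is 67.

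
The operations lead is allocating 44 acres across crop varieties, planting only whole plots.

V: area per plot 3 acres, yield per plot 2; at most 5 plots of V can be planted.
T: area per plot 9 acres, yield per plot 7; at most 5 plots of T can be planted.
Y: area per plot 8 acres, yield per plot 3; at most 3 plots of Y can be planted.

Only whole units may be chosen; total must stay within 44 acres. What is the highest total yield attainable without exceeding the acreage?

T has the best ratio (7/9); taking only T gives at most 4×7 = 28 (stopped by the area limit).
Mixing does better — 2×V and 4×T: area 42 ≤ 44, yield 2·2 + 4·7 = 32.

32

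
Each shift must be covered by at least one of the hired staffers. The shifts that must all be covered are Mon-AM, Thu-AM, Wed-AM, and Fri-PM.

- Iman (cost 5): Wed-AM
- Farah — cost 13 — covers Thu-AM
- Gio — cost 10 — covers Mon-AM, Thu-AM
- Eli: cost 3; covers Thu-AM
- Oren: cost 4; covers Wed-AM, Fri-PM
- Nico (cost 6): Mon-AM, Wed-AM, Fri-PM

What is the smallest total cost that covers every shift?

9

This is a weighted set-cover instance.
Choose Eli and Nico: together they cover Mon-AM, Thu-AM, Wed-AM, Fri-PM — every shift.
Total cost: 3 + 6 = 9.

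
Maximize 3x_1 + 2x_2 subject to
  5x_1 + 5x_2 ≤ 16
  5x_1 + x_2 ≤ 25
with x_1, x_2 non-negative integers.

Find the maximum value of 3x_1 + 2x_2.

The continuous relaxation peaks at (3.2, 0) with value 9.60; rounding to a feasible lattice point costs some objective.
(x_1,x_2)=(3,0): 5·3+5·0=15≤16, 5·3+1·0=15≤25, objective 9.
(x_1,x_2)=(2,1): 5·2+5·1=15≤16, 5·2+1·1=11≤25, objective 8.
(x_1,x_2)=(2,0): 5·2+5·0=10≤16, 5·2+1·0=10≤25, objective 6.
No feasible integer point exceeds 9.

9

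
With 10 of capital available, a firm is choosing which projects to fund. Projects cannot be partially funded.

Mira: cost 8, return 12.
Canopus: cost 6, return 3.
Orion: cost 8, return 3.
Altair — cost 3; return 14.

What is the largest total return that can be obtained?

Allowing fractional choices, the relaxed optimum would be about 24.5, but projects are indivisible.
Canopus + Altair: cost 6 + 3 = 9 ≤ 10, return 3 + 14 = 17.
Mira: cost 8 ≤ 10, return 12.
Altair: cost 3 ≤ 10, return 14.
Best is Canopus and Altair with total return 17.

17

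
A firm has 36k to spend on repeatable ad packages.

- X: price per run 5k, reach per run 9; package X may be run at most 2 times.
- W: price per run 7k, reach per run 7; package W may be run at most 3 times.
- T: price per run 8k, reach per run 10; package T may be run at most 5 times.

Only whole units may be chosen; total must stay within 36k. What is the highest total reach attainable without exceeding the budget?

48

This is a bounded integer knapsack.
X has the best ratio (9/5); taking only X gives at most 2×9 = 18 (stopped by the supply cap of 2).
Mixing does better — 2×X and 3×T: price 34 ≤ 36, reach 2·9 + 3·10 = 48.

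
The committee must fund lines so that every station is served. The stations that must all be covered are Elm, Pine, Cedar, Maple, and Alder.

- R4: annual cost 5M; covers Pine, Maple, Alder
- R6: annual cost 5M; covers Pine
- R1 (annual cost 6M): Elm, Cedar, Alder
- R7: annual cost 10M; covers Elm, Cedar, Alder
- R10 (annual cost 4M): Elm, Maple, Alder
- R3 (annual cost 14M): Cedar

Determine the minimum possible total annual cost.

The greedy cost-per-new-station heuristic would pick R10, R4, and R1 for 15, but a cheaper cover exists.
Choose R4 and R1: together they cover Elm, Pine, Cedar, Maple, Alder — every station.
Total annual cost: 5 + 6 = 11.
No cover costs less than 11.

11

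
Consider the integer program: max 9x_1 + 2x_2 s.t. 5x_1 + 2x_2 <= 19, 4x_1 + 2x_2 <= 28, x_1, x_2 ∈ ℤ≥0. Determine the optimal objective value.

31

The continuous relaxation peaks at (3.8, 0) with value 34.20; rounding to a feasible lattice point costs some objective.
(x_1,x_2)=(3,2): 5·3+2·2=19≤19, 4·3+2·2=16≤28, objective 31.
(x_1,x_2)=(3,1): 5·3+2·1=17≤19, 4·3+2·1=14≤28, objective 29.
The best lattice point is (3,2), giving 31.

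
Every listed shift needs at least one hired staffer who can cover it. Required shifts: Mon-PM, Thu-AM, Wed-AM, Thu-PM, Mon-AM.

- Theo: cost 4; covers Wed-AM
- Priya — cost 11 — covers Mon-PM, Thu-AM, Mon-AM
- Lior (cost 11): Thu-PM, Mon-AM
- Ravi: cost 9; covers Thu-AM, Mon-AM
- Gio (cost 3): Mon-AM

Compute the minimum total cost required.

This is an integer covering problem.
The greedy cost-per-new-shift heuristic would pick Gio, Theo, Priya, and Lior for 29, but a cheaper cover exists.
Choose Theo, Priya, and Lior: together they cover Mon-PM, Thu-AM, Wed-AM, Thu-PM, Mon-AM — every shift.
Total cost: 4 + 11 + 11 = 26.
No cover costs less than 26.

26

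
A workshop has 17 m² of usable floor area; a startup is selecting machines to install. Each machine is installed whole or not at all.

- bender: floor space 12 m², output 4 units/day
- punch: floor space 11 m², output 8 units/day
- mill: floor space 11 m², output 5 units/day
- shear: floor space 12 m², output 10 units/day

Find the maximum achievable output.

10

Allowing fractional choices, the relaxed optimum would be about 13.6, but machines are indivisible.
shear: floor space 12 ≤ 17, output 10.
mill: floor space 11 ≤ 17, output 5.
punch: floor space 11 ≤ 17, output 8.
Best is shear with total output 10.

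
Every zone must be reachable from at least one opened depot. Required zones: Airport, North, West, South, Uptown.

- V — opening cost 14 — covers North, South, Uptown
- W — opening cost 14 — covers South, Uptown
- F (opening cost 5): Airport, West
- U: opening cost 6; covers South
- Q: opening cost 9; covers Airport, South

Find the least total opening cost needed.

19

Choose V and F: together they cover Airport, North, West, South, Uptown — every zone.
Total opening cost: 14 + 5 = 19.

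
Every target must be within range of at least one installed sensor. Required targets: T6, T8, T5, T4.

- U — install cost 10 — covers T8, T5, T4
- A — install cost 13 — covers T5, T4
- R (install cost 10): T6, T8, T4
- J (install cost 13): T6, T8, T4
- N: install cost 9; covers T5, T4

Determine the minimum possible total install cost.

This is an integer covering problem.
The greedy cost-per-new-target heuristic would pick U and R for 20, but a cheaper cover exists.
Choose R and N: together they cover T6, T8, T5, T4 — every target.
Total install cost: 10 + 9 = 19.
No cover costs less than 19.

19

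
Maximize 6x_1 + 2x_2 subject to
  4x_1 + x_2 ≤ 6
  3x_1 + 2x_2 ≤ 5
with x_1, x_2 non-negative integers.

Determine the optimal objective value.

8

(x_1,x_2)=(1,1) is feasible, giving 8.
(x_1,x_2)=(1,0) is feasible, giving 6.
(x_1,x_2)=(0,2) is feasible, giving 4.
(x_1,x_2)=(0,1) is feasible, giving 2.
Maximum is 8 at (x_1,x_2)=(1,1).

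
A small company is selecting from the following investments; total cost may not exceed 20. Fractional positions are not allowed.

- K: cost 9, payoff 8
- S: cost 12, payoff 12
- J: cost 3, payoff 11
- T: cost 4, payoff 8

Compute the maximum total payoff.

Treat it as a binary knapsack problem.
S + J: cost 12 + 3 = 15 ≤ 20, payoff 12 + 11 = 23.
S + J + T: cost 12 + 3 + 4 = 19 ≤ 20, payoff 12 + 11 + 8 = 31.
K + J + T: cost 9 + 3 + 4 = 16 ≤ 20, payoff 8 + 11 + 8 = 27.
Best is S, J, and T with total payoff 31.

31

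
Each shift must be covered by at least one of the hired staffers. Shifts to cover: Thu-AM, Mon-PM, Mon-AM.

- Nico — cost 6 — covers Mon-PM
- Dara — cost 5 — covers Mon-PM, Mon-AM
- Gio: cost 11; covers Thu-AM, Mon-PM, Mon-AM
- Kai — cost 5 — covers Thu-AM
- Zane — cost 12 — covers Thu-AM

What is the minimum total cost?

Choose Dara and Kai: together they cover Thu-AM, Mon-PM, Mon-AM — every shift.
Total cost: 5 + 5 = 10.
No cover costs less than 10.

10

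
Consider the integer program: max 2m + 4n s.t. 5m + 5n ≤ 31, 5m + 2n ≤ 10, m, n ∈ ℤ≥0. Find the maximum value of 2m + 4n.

(m,n)=(0,5) is feasible, giving 20.
(m,n)=(0,4) is feasible, giving 16.
Maximum is 20 at (m,n)=(0,5).

20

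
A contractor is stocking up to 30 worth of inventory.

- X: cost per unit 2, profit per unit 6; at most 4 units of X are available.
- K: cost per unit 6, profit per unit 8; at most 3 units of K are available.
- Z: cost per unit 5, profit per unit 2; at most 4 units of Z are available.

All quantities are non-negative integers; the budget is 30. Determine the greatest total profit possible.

Take 4×X and 3×K: cost 26 ≤ 30, profit 4·6 + 3·8 = 48.
X has the best ratio (6/2) and is taken to its limit of 4; remaining capacity is filled optimally with the others.

48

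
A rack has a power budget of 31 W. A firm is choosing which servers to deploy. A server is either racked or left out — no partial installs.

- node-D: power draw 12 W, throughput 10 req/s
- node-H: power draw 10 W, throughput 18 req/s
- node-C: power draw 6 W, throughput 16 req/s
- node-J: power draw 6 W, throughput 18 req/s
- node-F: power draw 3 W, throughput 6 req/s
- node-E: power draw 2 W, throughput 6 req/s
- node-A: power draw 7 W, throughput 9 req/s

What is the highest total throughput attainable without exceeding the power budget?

Allowing fractional choices, the relaxed optimum would be about 69.1, but servers are indivisible.
node-H + node-C + node-J + node-A: power draw 10 + 6 + 6 + 7 = 29 ≤ 31, throughput 18 + 16 + 18 + 9 = 61.
node-H + node-C + node-J + node-F + node-E: power draw 10 + 6 + 6 + 3 + 2 = 27 ≤ 31, throughput 18 + 16 + 18 + 6 + 6 = 64.
node-H + node-C + node-J + node-E + node-A: power draw 10 + 6 + 6 + 2 + 7 = 31 ≤ 31, throughput 18 + 16 + 18 + 6 + 9 = 67.
Best is node-H, node-C, node-J, node-E, and node-A with total throughput 67.

67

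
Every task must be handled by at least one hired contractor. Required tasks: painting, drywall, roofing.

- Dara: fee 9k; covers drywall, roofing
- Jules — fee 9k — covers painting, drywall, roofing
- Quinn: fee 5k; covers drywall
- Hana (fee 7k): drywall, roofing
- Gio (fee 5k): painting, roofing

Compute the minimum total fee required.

9

Jules alone covers painting, drywall, roofing — every task.
Total fee: 9.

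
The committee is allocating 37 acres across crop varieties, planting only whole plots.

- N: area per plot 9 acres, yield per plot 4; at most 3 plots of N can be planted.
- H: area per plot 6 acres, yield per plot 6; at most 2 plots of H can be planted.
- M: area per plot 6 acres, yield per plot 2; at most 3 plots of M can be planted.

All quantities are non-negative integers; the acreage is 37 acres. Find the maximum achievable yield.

1×N, 2×H, and 2×M: area 33 ≤ 37, yield 1·4 + 2·6 + 2·2 = 20.
2×N, 2×H, and 1×M: area 36 ≤ 37, yield 2·4 + 2·6 + 1·2 = 22.
Best is 22.

22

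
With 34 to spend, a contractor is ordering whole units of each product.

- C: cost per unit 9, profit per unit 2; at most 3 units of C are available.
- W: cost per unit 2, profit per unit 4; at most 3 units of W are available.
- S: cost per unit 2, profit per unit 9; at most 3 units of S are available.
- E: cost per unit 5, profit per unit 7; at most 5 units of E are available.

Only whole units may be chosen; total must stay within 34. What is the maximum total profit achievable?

67

S has the best ratio (9/2); taking only S gives at most 3×9 = 27 (stopped by the supply cap of 3).
Mixing does better — 3×W, 3×S, and 4×E: cost 32 ≤ 34, profit 3·4 + 3·9 + 4·7 = 67.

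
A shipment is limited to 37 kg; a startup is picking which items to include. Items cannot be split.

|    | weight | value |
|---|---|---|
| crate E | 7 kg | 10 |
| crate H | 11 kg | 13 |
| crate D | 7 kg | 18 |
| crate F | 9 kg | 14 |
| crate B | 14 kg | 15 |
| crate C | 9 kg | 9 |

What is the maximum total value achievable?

This is a 0-1 knapsack instance.
Allowing fractional choices, the relaxed optimum would be about 58.2, but items are indivisible.
crate H + crate D + crate F + crate C: weight 11 + 7 + 9 + 9 = 36 ≤ 37, value 13 + 18 + 14 + 9 = 54.
crate E + crate D + crate F + crate B: weight 7 + 7 + 9 + 14 = 37 ≤ 37, value 10 + 18 + 14 + 15 = 57.
crate E + crate H + crate D + crate F: weight 7 + 11 + 7 + 9 = 34 ≤ 37, value 10 + 13 + 18 + 14 = 55.
Best is crate E, crate D, crate F, and crate B with total value 57.

57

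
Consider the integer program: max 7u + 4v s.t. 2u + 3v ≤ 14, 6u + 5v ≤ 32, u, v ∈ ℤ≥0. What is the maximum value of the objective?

35

The continuous relaxation peaks at (5.33, 0) with value 37.33; rounding to a feasible lattice point costs some objective.
(u,v)=(5,0): 2·5+3·0=10≤14, 6·5+5·0=30≤32, objective 35.
(u,v)=(4,1): 2·4+3·1=11≤14, 6·4+5·1=29≤32, objective 32.
(u,v)=(4,0): 2·4+3·0=8≤14, 6·4+5·0=24≤32, objective 28.
No feasible integer point exceeds 35.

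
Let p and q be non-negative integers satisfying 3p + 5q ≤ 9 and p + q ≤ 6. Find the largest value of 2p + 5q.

7

(p,q)=(1,1): 3·1+5·1=8≤9, 1·1+1·1=2≤6, objective 7.
(p,q)=(0,1): 3·0+5·1=5≤9, 1·0+1·1=1≤6, objective 5.
The best lattice point is (1,1), giving 7.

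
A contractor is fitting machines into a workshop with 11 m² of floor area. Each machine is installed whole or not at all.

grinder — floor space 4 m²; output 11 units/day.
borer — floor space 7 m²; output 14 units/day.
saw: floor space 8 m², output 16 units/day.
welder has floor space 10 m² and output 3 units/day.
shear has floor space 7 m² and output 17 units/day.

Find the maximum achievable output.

28

Take grinder and shear: floor space 4 + 7 = 11 ≤ 11, output 11 + 17 = 28.
No other feasible combination does better.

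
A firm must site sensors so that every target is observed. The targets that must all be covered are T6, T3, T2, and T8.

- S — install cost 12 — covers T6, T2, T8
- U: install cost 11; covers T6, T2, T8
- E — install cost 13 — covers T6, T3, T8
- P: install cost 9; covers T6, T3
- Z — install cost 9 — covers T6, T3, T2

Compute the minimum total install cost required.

20

This is a weighted set-cover instance.
Choose U and P: together they cover T6, T3, T2, T8 — every target.
Total install cost: 11 + 9 = 20.
No cover costs less than 20.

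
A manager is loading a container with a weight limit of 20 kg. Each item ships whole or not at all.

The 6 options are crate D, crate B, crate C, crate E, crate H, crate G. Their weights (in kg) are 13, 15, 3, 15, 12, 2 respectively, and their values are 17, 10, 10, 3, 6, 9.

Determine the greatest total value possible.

36

Allowing fractional choices, the relaxed optimum would be about 37.3, but items are indivisible.
crate D + crate C + crate G: weight 13 + 3 + 2 = 18 ≤ 20, value 17 + 10 + 9 = 36.
crate D + crate C: weight 13 + 3 = 16 ≤ 20, value 17 + 10 = 27.
crate B + crate C + crate G: weight 15 + 3 + 2 = 20 ≤ 20, value 10 + 10 + 9 = 29.
Best is crate D, crate C, and crate G with total value 36.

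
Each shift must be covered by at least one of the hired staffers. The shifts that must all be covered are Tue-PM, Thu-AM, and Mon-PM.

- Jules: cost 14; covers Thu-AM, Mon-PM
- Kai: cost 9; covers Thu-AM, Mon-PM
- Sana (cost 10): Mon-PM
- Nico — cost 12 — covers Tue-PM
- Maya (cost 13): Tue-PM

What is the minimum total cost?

21

Choose Kai and Nico: together they cover Tue-PM, Thu-AM, Mon-PM — every shift.
Total cost: 9 + 12 = 21.
No cover costs less than 21.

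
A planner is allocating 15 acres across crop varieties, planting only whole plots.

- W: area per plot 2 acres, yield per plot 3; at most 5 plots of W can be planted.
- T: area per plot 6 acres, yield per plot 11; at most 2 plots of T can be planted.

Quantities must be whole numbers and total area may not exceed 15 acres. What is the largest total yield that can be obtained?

This is a bounded integer knapsack.
T has the best ratio (11/6); taking only T gives at most 2×11 = 22 (stopped by the area limit).
Mixing does better — 1×W and 2×T: area 14 ≤ 15, yield 1·3 + 2·11 = 25.

25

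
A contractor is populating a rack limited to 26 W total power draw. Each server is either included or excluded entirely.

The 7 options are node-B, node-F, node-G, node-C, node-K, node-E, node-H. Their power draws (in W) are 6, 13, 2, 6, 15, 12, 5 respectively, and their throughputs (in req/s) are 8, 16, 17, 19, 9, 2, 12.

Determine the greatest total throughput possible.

node-B + node-G + node-C + node-H: power draw 6 + 2 + 6 + 5 = 19 ≤ 26, throughput 8 + 17 + 19 + 12 = 56.
node-B + node-F + node-G + node-H: power draw 6 + 13 + 2 + 5 = 26 ≤ 26, throughput 8 + 16 + 17 + 12 = 53.
node-F + node-G + node-C + node-H: power draw 13 + 2 + 6 + 5 = 26 ≤ 26, throughput 16 + 17 + 19 + 12 = 64.
Best is node-F, node-G, node-C, and node-H with total throughput 64.

64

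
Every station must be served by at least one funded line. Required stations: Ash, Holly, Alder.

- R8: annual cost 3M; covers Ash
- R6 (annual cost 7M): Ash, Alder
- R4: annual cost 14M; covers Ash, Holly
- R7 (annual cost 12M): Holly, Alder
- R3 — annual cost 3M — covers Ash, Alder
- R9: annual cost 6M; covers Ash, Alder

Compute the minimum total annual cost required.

15

This is an integer covering problem.
Choose R8 and R7: together they cover Ash, Holly, Alder — every station.
Total annual cost: 3 + 12 = 15.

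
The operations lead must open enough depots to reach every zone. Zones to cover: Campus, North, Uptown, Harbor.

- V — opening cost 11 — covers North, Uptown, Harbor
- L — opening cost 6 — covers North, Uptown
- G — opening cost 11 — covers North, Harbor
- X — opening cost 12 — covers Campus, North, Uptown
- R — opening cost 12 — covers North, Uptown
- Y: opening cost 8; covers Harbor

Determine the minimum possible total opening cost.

This is an integer covering problem.
The greedy cost-per-new-zone heuristic would pick L, Y, and X for 26, but a cheaper cover exists.
Choose X and Y: together they cover Campus, North, Uptown, Harbor — every zone.
Total opening cost: 12 + 8 = 20.
No cover costs less than 20.

20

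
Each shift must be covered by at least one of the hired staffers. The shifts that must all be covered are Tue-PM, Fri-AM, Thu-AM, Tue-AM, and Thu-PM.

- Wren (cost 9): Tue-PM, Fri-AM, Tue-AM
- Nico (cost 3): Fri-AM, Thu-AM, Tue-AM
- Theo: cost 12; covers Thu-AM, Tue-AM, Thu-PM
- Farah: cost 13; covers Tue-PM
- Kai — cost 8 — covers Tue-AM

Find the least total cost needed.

21

The greedy cost-per-new-shift heuristic would pick Nico, Wren, and Theo for 24, but a cheaper cover exists.
Choose Wren and Theo: together they cover Tue-PM, Fri-AM, Thu-AM, Tue-AM, Thu-PM — every shift.
Total cost: 9 + 12 = 21.
No cover costs less than 21.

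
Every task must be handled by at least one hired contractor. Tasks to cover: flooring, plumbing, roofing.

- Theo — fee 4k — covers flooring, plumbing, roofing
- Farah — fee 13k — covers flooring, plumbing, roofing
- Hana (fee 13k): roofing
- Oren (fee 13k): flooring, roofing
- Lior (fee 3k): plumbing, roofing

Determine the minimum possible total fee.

Theo alone covers flooring, plumbing, roofing — every task.
Total fee: 4.

4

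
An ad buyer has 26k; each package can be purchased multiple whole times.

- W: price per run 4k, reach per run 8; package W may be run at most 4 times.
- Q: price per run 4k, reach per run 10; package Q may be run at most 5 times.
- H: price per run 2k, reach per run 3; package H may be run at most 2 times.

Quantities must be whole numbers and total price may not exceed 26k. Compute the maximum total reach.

Q has the best ratio (10/4); taking only Q gives at most 5×10 = 50 (stopped by the supply cap of 5).
Mixing does better — 1×W, 5×Q, and 1×H: price 26 ≤ 26, reach 1·8 + 5·10 + 1·3 = 61.

61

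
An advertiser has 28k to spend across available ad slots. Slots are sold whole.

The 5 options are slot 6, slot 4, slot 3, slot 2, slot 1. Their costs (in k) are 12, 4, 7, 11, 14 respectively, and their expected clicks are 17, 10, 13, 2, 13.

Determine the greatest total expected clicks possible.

This is a 0-1 knapsack instance.
Allowing fractional choices, the relaxed optimum would be about 44.6, but ad slots are indivisible.
slot 6 + slot 3: cost 12 + 7 = 19 ≤ 28, expected clicks 17 + 13 = 30.
slot 4 + slot 3 + slot 1: cost 4 + 7 + 14 = 25 ≤ 28, expected clicks 10 + 13 + 13 = 36.
slot 6 + slot 4 + slot 3: cost 12 + 4 + 7 = 23 ≤ 28, expected clicks 17 + 10 + 13 = 40.
Best is slot 6, slot 4, and slot 3 with total expected clicks 40.

40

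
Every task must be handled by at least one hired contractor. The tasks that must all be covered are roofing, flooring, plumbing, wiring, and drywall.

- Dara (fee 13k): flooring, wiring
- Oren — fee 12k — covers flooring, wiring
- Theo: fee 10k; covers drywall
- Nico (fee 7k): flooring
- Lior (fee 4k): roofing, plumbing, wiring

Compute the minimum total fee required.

Choose Theo, Nico, and Lior: together they cover roofing, flooring, plumbing, wiring, drywall — every task.
Total fee: 10 + 7 + 4 = 21.

21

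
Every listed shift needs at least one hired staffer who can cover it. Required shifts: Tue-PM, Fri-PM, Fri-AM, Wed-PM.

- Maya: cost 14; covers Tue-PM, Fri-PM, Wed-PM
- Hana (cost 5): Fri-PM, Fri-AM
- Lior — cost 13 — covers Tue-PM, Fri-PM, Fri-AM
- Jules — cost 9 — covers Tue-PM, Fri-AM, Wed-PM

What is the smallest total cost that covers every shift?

14

This is an integer covering problem.
Choose Hana and Jules: together they cover Tue-PM, Fri-PM, Fri-AM, Wed-PM — every shift.
Total cost: 5 + 9 = 14.
No cover costs less than 14.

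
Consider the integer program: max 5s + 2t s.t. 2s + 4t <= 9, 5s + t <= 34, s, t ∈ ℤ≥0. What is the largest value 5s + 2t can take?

(s,t)=(4,0): 2·4+4·0=8≤9, 5·4+1·0=20≤34, objective 20.
(s,t)=(3,0): 2·3+4·0=6≤9, 5·3+1·0=15≤34, objective 15.
Maximum is 20 at (s,t)=(4,0).

20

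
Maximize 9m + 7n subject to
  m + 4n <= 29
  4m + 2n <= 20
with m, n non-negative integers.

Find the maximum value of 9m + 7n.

Relaxing integrality, the LP optimum is 62.14 at (m,n) = (1.57, 6.86), which is not an integer point.
(m,n)=(2,6): 1·2+4·6=26≤29, 4·2+2·6=20≤20, objective 60.
(m,n)=(1,7): 1·1+4·7=29≤29, 4·1+2·7=18≤20, objective 58.
The best lattice point is (2,6), giving 60.

60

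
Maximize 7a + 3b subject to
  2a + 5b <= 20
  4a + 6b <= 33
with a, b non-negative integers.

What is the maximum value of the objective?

Relaxing integrality, the LP optimum is 57.75 at (a,b) = (8.25, 0), which is not an integer point.
(a,b)=(8,0): 2·8+5·0=16≤20, 4·8+6·0=32≤33, objective 56.
(a,b)=(7,0): 2·7+5·0=14≤20, 4·7+6·0=28≤33, objective 49.
The best lattice point is (8,0), giving 56.

56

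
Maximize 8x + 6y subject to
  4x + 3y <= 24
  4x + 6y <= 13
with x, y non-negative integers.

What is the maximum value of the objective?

24

(x,y)=(3,0) is feasible, giving 24.
(x,y)=(2,0) is feasible, giving 16.
No feasible integer point exceeds 24.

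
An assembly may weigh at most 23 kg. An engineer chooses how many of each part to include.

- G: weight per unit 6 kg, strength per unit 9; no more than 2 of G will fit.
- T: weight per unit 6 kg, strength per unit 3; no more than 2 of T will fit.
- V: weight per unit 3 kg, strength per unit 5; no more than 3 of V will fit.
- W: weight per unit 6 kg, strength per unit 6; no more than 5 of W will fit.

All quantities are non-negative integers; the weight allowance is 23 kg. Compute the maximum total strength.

V has the best ratio (5/3); taking only V gives at most 3×5 = 15 (stopped by the supply cap of 3).
Mixing does better — 2×G and 3×V: weight 21 ≤ 23, strength 2·9 + 3·5 = 33.

33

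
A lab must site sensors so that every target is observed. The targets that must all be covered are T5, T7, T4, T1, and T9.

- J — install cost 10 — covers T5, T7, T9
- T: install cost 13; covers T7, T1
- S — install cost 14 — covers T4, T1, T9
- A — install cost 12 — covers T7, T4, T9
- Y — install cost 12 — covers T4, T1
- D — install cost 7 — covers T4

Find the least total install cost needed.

22

Choose J and Y: together they cover T5, T7, T4, T1, T9 — every target.
Total install cost: 10 + 12 = 22.
No cover costs less than 22.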